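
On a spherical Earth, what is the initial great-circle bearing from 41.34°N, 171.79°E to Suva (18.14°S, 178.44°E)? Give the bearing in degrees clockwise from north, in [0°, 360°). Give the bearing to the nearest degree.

Δλ = 178.44 − 171.79 = 6.65°.
θ = atan2( sin Δλ · cos φ₂ , cos φ₁ · sin φ₂ − sin φ₁ · cos φ₂ · cos Δλ )
  = atan2(0.11005, -0.85723) = 172.685° → normalised to [0°, 360°): 172.685°.

173°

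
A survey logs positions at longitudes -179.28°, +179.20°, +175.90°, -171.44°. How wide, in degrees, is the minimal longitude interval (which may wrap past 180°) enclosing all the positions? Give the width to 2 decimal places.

12.66°

Sort the longitudes: -179.28°, -171.44°, +175.90°, +179.20°.
Eastward gaps between consecutive values (wrapping around): 7.84°, 347.34°, 3.30°, 1.52°.
Largest gap = 347.34° ⇒ minimal covering band is its complement: 360° − 347.34° = 12.66°.
Band runs from +175.90° eastward to -171.44°, crossing the antimeridian.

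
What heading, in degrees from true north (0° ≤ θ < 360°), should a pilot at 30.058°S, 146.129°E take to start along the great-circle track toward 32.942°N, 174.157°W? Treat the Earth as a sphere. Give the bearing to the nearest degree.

Δλ = -174.157 − 146.129 = -320.286°; wrapped into (−180°, 180°]: 39.714°.
θ = atan2( sin Δλ · cos φ₂ , cos φ₁ · sin φ₂ − sin φ₁ · cos φ₂ · cos Δλ )
  = atan2(0.53623, 0.79401) = 34.033° → normalised to [0°, 360°): 34.033°.

34°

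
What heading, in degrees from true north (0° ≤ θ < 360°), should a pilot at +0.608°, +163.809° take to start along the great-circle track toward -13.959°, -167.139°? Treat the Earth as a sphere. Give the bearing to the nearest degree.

Δλ = -167.139 − 163.809 = -330.948°; wrapped into (−180°, 180°]: 29.052°.
θ = atan2( sin Δλ · cos φ₂ , cos φ₁ · sin φ₂ − sin φ₁ · cos φ₂ · cos Δλ )
  = atan2(0.47126, -0.25022) = 117.966° → normalised to [0°, 360°): 117.966°.

118°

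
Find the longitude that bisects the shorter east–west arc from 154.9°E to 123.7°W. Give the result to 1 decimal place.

Signed shortest Δλ from +154.9° to -123.7° is +81.4°.
Midpoint longitude = +154.9° + (+81.4°)/2 = +154.9° + 40.7° = +195.6°.
Normalise into (−180°, 180°]: -164.4°.
(The naïve average (+154.9 + -123.7)/2 = 15.6° is on the wrong side of the globe.)

164.4°W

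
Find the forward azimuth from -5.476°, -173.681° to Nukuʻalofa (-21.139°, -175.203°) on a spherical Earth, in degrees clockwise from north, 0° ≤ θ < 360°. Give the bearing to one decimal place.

185.2°

Δλ = -175.203 − -173.681 = -1.522°.
θ = atan2( sin Δλ · cos φ₂ , cos φ₁ · sin φ₂ − sin φ₁ · cos φ₂ · cos Δλ )
  = atan2(-0.02477, -0.27001) = -174.758° → normalised to [0°, 360°): 185.242°.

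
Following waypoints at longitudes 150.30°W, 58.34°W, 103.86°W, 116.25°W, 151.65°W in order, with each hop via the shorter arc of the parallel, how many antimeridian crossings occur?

Leg 1: -150.30° → -58.34°, shortest Δλ = 91.96° (east) — does not cross 180°.
Leg 2: -58.34° → -103.86°, shortest Δλ = -45.52° (west) — does not cross 180°.
Leg 3: -103.86° → -116.25°, shortest Δλ = -12.39° (west) — does not cross 180°.
Leg 4: -116.25° → -151.65°, shortest Δλ = -35.4° (west) — does not cross 180°.
Total crossings: 0.

0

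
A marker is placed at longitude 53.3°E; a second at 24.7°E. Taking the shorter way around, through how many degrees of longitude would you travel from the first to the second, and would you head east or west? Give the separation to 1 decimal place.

Raw difference: 24.7 − 53.3 = -28.6°.
Normalise into (−180°, 180°]: -28.6° stays -28.6°.
Negative ⇒ the second point lies to the west; separation 28.6°.

28.6° west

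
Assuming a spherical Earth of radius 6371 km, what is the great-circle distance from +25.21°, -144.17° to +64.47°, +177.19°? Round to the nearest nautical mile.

2789 nmi

Δλ = 177.19 − -144.17 = 321.36°; wrapped into (−180°, 180°]: -38.64°.
Δφ = 64.47 − 25.21 = 39.26°.
a = sin²(Δφ/2) + cos φ₁ · cos φ₂ · sin²(Δλ/2) = 0.155540.
c = 2·atan2(√a, √(1−a)) = 0.81080 rad → d = 6371·c ≈ 5165.60 km ≈ 2789.20 nmi.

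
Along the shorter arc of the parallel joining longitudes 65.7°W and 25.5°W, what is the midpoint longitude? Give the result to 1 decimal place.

45.6°W

Signed shortest Δλ from -65.7° to -25.5° is +40.2°.
Midpoint longitude = -65.7° + (+40.2°)/2 = -65.7° + 20.1° = -45.6°.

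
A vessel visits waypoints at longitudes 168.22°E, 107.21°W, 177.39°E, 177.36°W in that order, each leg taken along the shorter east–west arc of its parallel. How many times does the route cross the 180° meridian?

Leg 1: +168.22° → -107.21°, shortest Δλ = 84.57° (east) — crosses 180°.
Leg 2: -107.21° → +177.39°, shortest Δλ = -75.4° (west) — crosses 180°.
Leg 3: +177.39° → -177.36°, shortest Δλ = 5.25° (east) — crosses 180°.
Total crossings: 3.

3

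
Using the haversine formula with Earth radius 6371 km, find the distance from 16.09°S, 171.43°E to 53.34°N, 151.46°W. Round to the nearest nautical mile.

Δλ = -151.46 − 171.43 = -322.89°; wrapped into (−180°, 180°]: 37.11°.
Δφ = 53.34 − -16.09 = 69.43°.
a = sin²(Δφ/2) + cos φ₁ · cos φ₂ · sin²(Δλ/2) = 0.382415.
c = 2·atan2(√a, √(1−a)) = 1.33340 rad → d = 6371·c ≈ 8495.11 km ≈ 4586.99 nmi.

4587 nmi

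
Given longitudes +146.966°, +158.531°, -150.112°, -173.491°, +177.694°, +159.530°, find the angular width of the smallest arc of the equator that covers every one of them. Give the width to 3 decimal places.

Sort the longitudes: -173.491°, -150.112°, +146.966°, +158.531°, +159.530°, +177.694°.
Eastward gaps between consecutive values (wrapping around): 23.379°, 297.078°, 11.565°, 0.999°, 18.164°, 8.815°.
Largest gap = 297.078° ⇒ minimal covering band is its complement: 360° − 297.078° = 62.922°.
Band runs from +146.966° eastward to -150.112°, crossing the antimeridian.

62.922°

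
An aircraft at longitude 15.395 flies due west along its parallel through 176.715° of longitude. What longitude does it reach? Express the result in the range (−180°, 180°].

Start at +15.395°; shift −176.715° → -161.320°.
-161.320° already lies in (−180°, 180°].

-161.320°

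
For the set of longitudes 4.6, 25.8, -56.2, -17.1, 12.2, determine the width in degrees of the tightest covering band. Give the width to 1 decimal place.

82.0°

Sort the longitudes: -56.2°, -17.1°, +4.6°, +12.2°, +25.8°.
Eastward gaps between consecutive values (wrapping around): 39.1°, 21.7°, 7.6°, 13.6°, 278.0°.
Largest gap = 278.0° ⇒ minimal covering band is its complement: 360° − 278.0° = 82.0°.
Band runs from -56.2° eastward to +25.8°.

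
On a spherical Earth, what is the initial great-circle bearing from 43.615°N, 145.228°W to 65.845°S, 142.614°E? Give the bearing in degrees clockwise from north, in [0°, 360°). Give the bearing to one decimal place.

207.5°

Δλ = 142.614 − -145.228 = 287.842°; wrapped into (−180°, 180°]: -72.158°.
θ = atan2( sin Δλ · cos φ₂ , cos φ₁ · sin φ₂ − sin φ₁ · cos φ₂ · cos Δλ )
  = atan2(-0.38953, -0.74709) = -152.463° → normalised to [0°, 360°): 207.537°.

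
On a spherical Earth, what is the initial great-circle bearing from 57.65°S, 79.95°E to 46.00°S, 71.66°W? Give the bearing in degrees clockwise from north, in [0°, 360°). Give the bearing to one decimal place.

Δλ = -71.66 − 79.95 = -151.61°.
θ = atan2( sin Δλ · cos φ₂ , cos φ₁ · sin φ₂ − sin φ₁ · cos φ₂ · cos Δλ )
  = atan2(-0.33029, -0.90118) = -159.872° → normalised to [0°, 360°): 200.128°.

200.1°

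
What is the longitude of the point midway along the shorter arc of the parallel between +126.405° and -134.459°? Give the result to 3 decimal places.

Signed shortest Δλ from +126.405° to -134.459° is +99.136°.
Midpoint longitude = +126.405° + (+99.136°)/2 = +126.405° + 49.568° = +175.973°.
(The naïve average (+126.405 + -134.459)/2 = -4.027° is on the wrong side of the globe.)

+175.973°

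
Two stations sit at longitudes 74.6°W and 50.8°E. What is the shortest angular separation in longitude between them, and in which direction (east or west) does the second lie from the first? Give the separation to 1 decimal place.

125.4° east

Raw difference: 50.8 − -74.6 = 125.4°.
Normalise into (−180°, 180°]: 125.4° stays 125.4°.
Positive ⇒ the second point lies to the east; separation 125.4°.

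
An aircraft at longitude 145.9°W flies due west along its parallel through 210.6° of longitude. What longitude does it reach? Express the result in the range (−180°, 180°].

Start at -145.9°; shift −210.6° → -356.5°.
-356.5° lies outside (−180°, 180°]; add 360° → +3.5°.

3.5°E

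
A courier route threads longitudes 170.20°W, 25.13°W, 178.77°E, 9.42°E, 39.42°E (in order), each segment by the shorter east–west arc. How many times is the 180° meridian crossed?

1

Leg 1: -170.20° → -25.13°, shortest Δλ = 145.07° (east) — does not cross 180°.
Leg 2: -25.13° → +178.77°, shortest Δλ = -156.1° (west) — crosses 180°.
Leg 3: +178.77° → +9.42°, shortest Δλ = -169.35° (west) — does not cross 180°.
Leg 4: +9.42° → +39.42°, shortest Δλ = 30.0° (east) — does not cross 180°.
Total crossings: 1.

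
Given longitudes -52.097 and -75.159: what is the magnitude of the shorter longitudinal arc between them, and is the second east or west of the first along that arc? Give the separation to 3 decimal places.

23.062° west

Raw difference: -75.159 − -52.097 = -23.062°.
Normalise into (−180°, 180°]: -23.062° stays -23.062°.
Negative ⇒ the second point lies to the west; separation 23.062°.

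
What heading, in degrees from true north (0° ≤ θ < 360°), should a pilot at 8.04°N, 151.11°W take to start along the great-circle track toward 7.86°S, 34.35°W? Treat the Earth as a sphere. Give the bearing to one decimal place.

Δλ = -34.35 − -151.11 = 116.76°.
θ = atan2( sin Δλ · cos φ₂ , cos φ₁ · sin φ₂ − sin φ₁ · cos φ₂ · cos Δλ )
  = atan2(0.88451, -0.07303) = 94.720° → normalised to [0°, 360°): 94.720°.

94.7°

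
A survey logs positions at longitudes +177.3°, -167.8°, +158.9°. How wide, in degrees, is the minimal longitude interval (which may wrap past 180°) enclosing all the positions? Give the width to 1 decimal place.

33.3°

Sort the longitudes: -167.8°, +158.9°, +177.3°.
Eastward gaps between consecutive values (wrapping around): 326.7°, 18.4°, 14.9°.
Largest gap = 326.7° ⇒ minimal covering band is its complement: 360° − 326.7° = 33.3°.
Band runs from +158.9° eastward to -167.8°, crossing the antimeridian.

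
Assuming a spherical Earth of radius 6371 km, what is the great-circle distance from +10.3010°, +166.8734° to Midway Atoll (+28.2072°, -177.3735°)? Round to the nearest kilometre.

Δλ = -177.3735 − 166.8734 = -344.2469°; wrapped into (−180°, 180°]: 15.7531°.
Δφ = 28.2072 − 10.3010 = 17.9062°.
a = sin²(Δφ/2) + cos φ₁ · cos φ₂ · sin²(Δλ/2) = 0.040502.
c = 2·atan2(√a, √(1−a)) = 0.40527 rad → d = 6371·c ≈ 2581.98 km.

2582 km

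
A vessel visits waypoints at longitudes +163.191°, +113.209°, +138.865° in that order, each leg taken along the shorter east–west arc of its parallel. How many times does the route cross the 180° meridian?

Leg 1: +163.191° → +113.209°, shortest Δλ = -49.982° (west) — does not cross 180°.
Leg 2: +113.209° → +138.865°, shortest Δλ = 25.656° (east) — does not cross 180°.
Total crossings: 0.

0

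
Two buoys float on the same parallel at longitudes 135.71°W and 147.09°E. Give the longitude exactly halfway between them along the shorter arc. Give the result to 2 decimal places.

Signed shortest Δλ from -135.71° to +147.09° is -77.20°.
Midpoint longitude = -135.71° + (-77.20°)/2 = -135.71° − 38.60° = -174.31°.
(The naïve average (-135.71 + +147.09)/2 = 5.69° is on the wrong side of the globe.)

174.31°W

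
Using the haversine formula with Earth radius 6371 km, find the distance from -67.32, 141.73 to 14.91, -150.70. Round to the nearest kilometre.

Δλ = -150.70 − 141.73 = -292.43°; wrapped into (−180°, 180°]: 67.57°.
Δφ = 14.91 − -67.32 = 82.23°.
a = sin²(Δφ/2) + cos φ₁ · cos φ₂ · sin²(Δλ/2) = 0.547619.
c = 2·atan2(√a, √(1−a)) = 1.66618 rad → d = 6371·c ≈ 10615.22 km.

10615 km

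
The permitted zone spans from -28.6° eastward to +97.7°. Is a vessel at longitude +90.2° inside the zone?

Band width going east from -28.6° to +97.7°: ((97.7 − -28.6) mod 360) = 126.3°.
Offset of +90.2° east of the west edge: ((90.2 − -28.6) mod 360) = 118.8°.
118.8° ≤ 126.3° ⇒ inside.

Yes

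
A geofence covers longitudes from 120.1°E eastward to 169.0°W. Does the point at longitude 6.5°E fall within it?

No

Band width going east from +120.1° to -169.0°: ((-169.0 − 120.1) mod 360) = 70.9°.
Offset of +6.5° east of the west edge: ((6.5 − 120.1) mod 360) = 246.4°.
246.4° > 70.9° ⇒ outside.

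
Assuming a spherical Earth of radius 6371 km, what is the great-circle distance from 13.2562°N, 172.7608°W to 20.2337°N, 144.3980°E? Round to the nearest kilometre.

4614 km

Δλ = 144.3980 − -172.7608 = 317.1588°; wrapped into (−180°, 180°]: -42.8412°.
Δφ = 20.2337 − 13.2562 = 6.9775°.
a = sin²(Δφ/2) + cos φ₁ · cos φ₂ · sin²(Δλ/2) = 0.125517.
c = 2·atan2(√a, √(1−a)) = 0.72430 rad → d = 6371·c ≈ 4614.49 km.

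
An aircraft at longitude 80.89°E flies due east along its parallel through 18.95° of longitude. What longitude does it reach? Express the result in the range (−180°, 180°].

Start at +80.89°; shift +18.95° → +99.84°.
+99.84° already lies in (−180°, 180°].

99.84°E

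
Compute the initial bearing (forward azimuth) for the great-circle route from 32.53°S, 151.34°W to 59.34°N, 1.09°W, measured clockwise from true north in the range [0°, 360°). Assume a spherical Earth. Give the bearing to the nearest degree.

27°

Δλ = -1.09 − -151.34 = 150.25°.
θ = atan2( sin Δλ · cos φ₂ , cos φ₁ · sin φ₂ − sin φ₁ · cos φ₂ · cos Δλ )
  = atan2(0.25304, 0.48718) = 27.448° → normalised to [0°, 360°): 27.448°.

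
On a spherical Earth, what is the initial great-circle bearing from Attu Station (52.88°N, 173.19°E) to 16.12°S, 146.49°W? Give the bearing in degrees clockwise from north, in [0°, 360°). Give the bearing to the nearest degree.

Δλ = -146.49 − 173.19 = -319.68°; wrapped into (−180°, 180°]: 40.32°.
θ = atan2( sin Δλ · cos φ₂ , cos φ₁ · sin φ₂ − sin φ₁ · cos φ₂ · cos Δλ )
  = atan2(0.62162, -0.75161) = 140.408° → normalised to [0°, 360°): 140.408°.

140°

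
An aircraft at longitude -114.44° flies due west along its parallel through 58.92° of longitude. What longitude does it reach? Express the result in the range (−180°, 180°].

-173.36°

Start at -114.44°; shift −58.92° → -173.36°.
-173.36° already lies in (−180°, 180°].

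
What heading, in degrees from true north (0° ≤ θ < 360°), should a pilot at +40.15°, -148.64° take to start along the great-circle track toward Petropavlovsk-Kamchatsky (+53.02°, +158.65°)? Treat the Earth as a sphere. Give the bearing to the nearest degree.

308°

Δλ = 158.65 − -148.64 = 307.29°; wrapped into (−180°, 180°]: -52.71°.
θ = atan2( sin Δλ · cos φ₂ , cos φ₁ · sin φ₂ − sin φ₁ · cos φ₂ · cos Δλ )
  = atan2(-0.47857, 0.37562) = -51.873° → normalised to [0°, 360°): 308.127°.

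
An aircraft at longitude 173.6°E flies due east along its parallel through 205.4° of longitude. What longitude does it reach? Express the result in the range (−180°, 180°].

Start at +173.6°; shift +205.4° → +379.0°.
+379.0° lies outside (−180°, 180°]; subtract 360° → +19.0°.

19.0°E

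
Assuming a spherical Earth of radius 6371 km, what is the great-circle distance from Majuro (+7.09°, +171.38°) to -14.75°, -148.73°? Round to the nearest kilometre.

Δλ = -148.73 − 171.38 = -320.11°; wrapped into (−180°, 180°]: 39.89°.
Δφ = -14.75 − 7.09 = -21.84°.
a = sin²(Δφ/2) + cos φ₁ · cos φ₂ · sin²(Δλ/2) = 0.147553.
c = 2·atan2(√a, √(1−a)) = 0.78852 rad → d = 6371·c ≈ 5023.68 km.

5024 km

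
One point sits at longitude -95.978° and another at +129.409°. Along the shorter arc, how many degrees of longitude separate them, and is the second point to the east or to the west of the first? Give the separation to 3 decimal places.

134.613° west

Raw difference: 129.409 − -95.978 = 225.387°.
Normalise into (−180°, 180°]: 225.387° − 360° = -134.613°.
Negative ⇒ the second point lies to the west; separation 134.613°.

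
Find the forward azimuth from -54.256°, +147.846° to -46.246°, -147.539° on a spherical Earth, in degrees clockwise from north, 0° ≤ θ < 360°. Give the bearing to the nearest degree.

Δλ = -147.539 − 147.846 = -295.385°; wrapped into (−180°, 180°]: 64.615°.
θ = atan2( sin Δλ · cos φ₂ , cos φ₁ · sin φ₂ − sin φ₁ · cos φ₂ · cos Δλ )
  = atan2(0.62479, -0.18132) = 106.184° → normalised to [0°, 360°): 106.184°.

106°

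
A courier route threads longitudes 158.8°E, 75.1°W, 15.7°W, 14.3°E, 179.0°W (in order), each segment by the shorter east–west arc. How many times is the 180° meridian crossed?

2

Leg 1: +158.8° → -75.1°, shortest Δλ = 126.1° (east) — crosses 180°.
Leg 2: -75.1° → -15.7°, shortest Δλ = 59.4° (east) — does not cross 180°.
Leg 3: -15.7° → +14.3°, shortest Δλ = 30.0° (east) — does not cross 180°.
Leg 4: +14.3° → -179.0°, shortest Δλ = 166.7° (east) — crosses 180°.
Total crossings: 2.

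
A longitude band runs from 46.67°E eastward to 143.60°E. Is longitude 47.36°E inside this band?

Yes

Band width going east from +46.67° to +143.60°: ((143.60 − 46.67) mod 360) = 96.93°.
Offset of +47.36° east of the west edge: ((47.36 − 46.67) mod 360) = 0.69°.
0.69° ≤ 96.93° ⇒ inside.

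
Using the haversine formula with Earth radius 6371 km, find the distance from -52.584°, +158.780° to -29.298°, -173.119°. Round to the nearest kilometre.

3460 km

Δλ = -173.119 − 158.780 = -331.899°; wrapped into (−180°, 180°]: 28.101°.
Δφ = -29.298 − -52.584 = 23.286°.
a = sin²(Δφ/2) + cos φ₁ · cos φ₂ · sin²(Δλ/2) = 0.071960.
c = 2·atan2(√a, √(1−a)) = 0.54316 rad → d = 6371·c ≈ 3460.47 km.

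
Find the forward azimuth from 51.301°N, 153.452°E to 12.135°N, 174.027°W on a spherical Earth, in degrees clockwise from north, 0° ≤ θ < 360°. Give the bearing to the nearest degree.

134°

Δλ = -174.027 − 153.452 = -327.479°; wrapped into (−180°, 180°]: 32.521°.
θ = atan2( sin Δλ · cos φ₂ , cos φ₁ · sin φ₂ − sin φ₁ · cos φ₂ · cos Δλ )
  = atan2(0.52560, -0.51193) = 134.245° → normalised to [0°, 360°): 134.245°.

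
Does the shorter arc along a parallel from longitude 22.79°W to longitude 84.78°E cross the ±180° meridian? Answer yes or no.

No

Signed shortest Δλ = ((84.78 − -22.79 + 180) mod 360) − 180 = 107.57°.
Going east by 107.57° from -22.79° reaches +84.78° without touching 180°.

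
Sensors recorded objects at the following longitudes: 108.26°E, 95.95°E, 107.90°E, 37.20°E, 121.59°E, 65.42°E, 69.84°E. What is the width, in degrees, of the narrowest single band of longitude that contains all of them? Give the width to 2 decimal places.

84.39°

Sort the longitudes: +37.20°, +65.42°, +69.84°, +95.95°, +107.90°, +108.26°, +121.59°.
Eastward gaps between consecutive values (wrapping around): 28.22°, 4.42°, 26.11°, 11.95°, 0.36°, 13.33°, 275.61°.
Largest gap = 275.61° ⇒ minimal covering band is its complement: 360° − 275.61° = 84.39°.
Band runs from +37.20° eastward to +121.59°.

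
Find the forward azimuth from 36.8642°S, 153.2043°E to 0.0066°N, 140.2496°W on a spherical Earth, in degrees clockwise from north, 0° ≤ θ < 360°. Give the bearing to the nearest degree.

Δλ = -140.2496 − 153.2043 = -293.4539°; wrapped into (−180°, 180°]: 66.5461°.
θ = atan2( sin Δλ · cos φ₂ , cos φ₁ · sin φ₂ − sin φ₁ · cos φ₂ · cos Δλ )
  = atan2(0.91738, 0.23887) = 75.405° → normalised to [0°, 360°): 75.405°.

75°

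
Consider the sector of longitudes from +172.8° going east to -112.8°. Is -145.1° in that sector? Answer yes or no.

Band width going east from +172.8° to -112.8°: ((-112.8 − 172.8) mod 360) = 74.4°.
Offset of -145.1° east of the west edge: ((-145.1 − 172.8) mod 360) = 42.1°.
42.1° ≤ 74.4° ⇒ inside.

Yes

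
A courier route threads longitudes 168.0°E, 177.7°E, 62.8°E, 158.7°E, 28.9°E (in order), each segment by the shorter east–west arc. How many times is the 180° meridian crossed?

Leg 1: +168.0° → +177.7°, shortest Δλ = 9.7° (east) — does not cross 180°.
Leg 2: +177.7° → +62.8°, shortest Δλ = -114.9° (west) — does not cross 180°.
Leg 3: +62.8° → +158.7°, shortest Δλ = 95.9° (east) — does not cross 180°.
Leg 4: +158.7° → +28.9°, shortest Δλ = -129.8° (west) — does not cross 180°.
Total crossings: 0.

0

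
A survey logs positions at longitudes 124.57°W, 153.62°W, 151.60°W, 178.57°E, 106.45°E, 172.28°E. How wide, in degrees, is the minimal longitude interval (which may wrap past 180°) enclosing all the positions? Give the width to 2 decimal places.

128.98°

Sort the longitudes: -153.62°, -151.60°, -124.57°, +106.45°, +172.28°, +178.57°.
Eastward gaps between consecutive values (wrapping around): 2.02°, 27.03°, 231.02°, 65.83°, 6.29°, 27.81°.
Largest gap = 231.02° ⇒ minimal covering band is its complement: 360° − 231.02° = 128.98°.
Band runs from +106.45° eastward to -124.57°, crossing the antimeridian.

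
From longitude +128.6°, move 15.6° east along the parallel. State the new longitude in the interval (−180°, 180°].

+144.2°

Start at +128.6°; shift +15.6° → +144.2°.
+144.2° already lies in (−180°, 180°].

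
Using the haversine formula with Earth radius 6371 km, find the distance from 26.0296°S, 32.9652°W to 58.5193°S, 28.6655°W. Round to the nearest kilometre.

Δλ = -28.6655 − -32.9652 = 4.2997°.
Δφ = -58.5193 − -26.0296 = -32.4897°.
a = sin²(Δφ/2) + cos φ₁ · cos φ₂ · sin²(Δλ/2) = 0.078916.
c = 2·atan2(√a, √(1−a)) = 0.56951 rad → d = 6371·c ≈ 3628.32 km.

3628 km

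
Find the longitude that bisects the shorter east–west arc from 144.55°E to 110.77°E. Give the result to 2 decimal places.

127.66°E

Signed shortest Δλ from +144.55° to +110.77° is -33.78°.
Midpoint longitude = +144.55° + (-33.78°)/2 = +144.55° − 16.89° = +127.66°.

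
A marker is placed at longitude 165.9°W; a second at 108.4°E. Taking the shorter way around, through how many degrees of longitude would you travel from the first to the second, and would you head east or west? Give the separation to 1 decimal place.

85.7° west

Raw difference: 108.4 − -165.9 = 274.3°.
Normalise into (−180°, 180°]: 274.3° − 360° = -85.7°.
Negative ⇒ the second point lies to the west; separation 85.7°.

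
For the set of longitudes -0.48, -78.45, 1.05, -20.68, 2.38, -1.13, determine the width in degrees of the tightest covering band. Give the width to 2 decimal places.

80.83°

Sort the longitudes: -78.45°, -20.68°, -1.13°, -0.48°, +1.05°, +2.38°.
Eastward gaps between consecutive values (wrapping around): 57.77°, 19.55°, 0.65°, 1.53°, 1.33°, 279.17°.
Largest gap = 279.17° ⇒ minimal covering band is its complement: 360° − 279.17° = 80.83°.
Band runs from -78.45° eastward to +2.38°.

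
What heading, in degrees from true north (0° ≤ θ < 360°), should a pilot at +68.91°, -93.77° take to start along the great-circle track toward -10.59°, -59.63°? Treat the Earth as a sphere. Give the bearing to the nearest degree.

146°

Δλ = -59.63 − -93.77 = 34.14°.
θ = atan2( sin Δλ · cos φ₂ , cos φ₁ · sin φ₂ − sin φ₁ · cos φ₂ · cos Δλ )
  = atan2(0.55166, -0.82521) = 146.237° → normalised to [0°, 360°): 146.237°.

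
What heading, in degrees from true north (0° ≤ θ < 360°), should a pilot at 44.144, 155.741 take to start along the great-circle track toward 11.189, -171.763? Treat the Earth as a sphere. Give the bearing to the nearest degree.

Δλ = -171.763 − 155.741 = -327.504°; wrapped into (−180°, 180°]: 32.496°.
θ = atan2( sin Δλ · cos φ₂ , cos φ₁ · sin φ₂ − sin φ₁ · cos φ₂ · cos Δλ )
  = atan2(0.52703, -0.43701) = 129.665° → normalised to [0°, 360°): 129.665°.

130°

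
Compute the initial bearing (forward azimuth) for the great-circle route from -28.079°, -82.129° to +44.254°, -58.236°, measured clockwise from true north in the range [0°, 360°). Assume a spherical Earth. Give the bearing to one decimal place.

Δλ = -58.236 − -82.129 = 23.893°.
θ = atan2( sin Δλ · cos φ₂ , cos φ₁ · sin φ₂ − sin φ₁ · cos φ₂ · cos Δλ )
  = atan2(0.29010, 0.92395) = 17.431° → normalised to [0°, 360°): 17.431°.

17.4°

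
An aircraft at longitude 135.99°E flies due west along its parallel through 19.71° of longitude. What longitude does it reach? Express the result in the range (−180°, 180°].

Start at +135.99°; shift −19.71° → +116.28°.
+116.28° already lies in (−180°, 180°].

116.28°E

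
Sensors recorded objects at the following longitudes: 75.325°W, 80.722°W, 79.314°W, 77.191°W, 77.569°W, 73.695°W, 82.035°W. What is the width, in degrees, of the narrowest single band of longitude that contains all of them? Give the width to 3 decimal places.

8.340°

Sort the longitudes: -82.035°, -80.722°, -79.314°, -77.569°, -77.191°, -75.325°, -73.695°.
Eastward gaps between consecutive values (wrapping around): 1.313°, 1.408°, 1.745°, 0.378°, 1.866°, 1.630°, 351.660°.
Largest gap = 351.660° ⇒ minimal covering band is its complement: 360° − 351.660° = 8.340°.
Band runs from -82.035° eastward to -73.695°.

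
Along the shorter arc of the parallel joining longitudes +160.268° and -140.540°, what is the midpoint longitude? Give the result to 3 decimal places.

Signed shortest Δλ from +160.268° to -140.540° is +59.192°.
Midpoint longitude = +160.268° + (+59.192°)/2 = +160.268° + 29.596° = +189.864°.
Normalise into (−180°, 180°]: -170.136°.
(The naïve average (+160.268 + -140.540)/2 = 9.864° is on the wrong side of the globe.)

-170.136°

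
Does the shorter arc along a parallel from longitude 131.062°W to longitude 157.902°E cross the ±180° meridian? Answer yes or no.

Naïve |157.902 − -131.062| = 288.964° > 180°, so the shorter arc goes the other way round — across 180°.
Signed shortest Δλ = ((157.902 − -131.062 + 180) mod 360) − 180 = -71.036°.
Going west by 71.036° from -131.062° passes through 180° before reaching +157.902°.

Yes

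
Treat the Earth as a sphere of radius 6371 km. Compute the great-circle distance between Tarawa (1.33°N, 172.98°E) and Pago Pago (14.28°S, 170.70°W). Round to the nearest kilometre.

Δλ = -170.70 − 172.98 = -343.68°; wrapped into (−180°, 180°]: 16.32°.
Δφ = -14.28 − 1.33 = -15.61°.
a = sin²(Δφ/2) + cos φ₁ · cos φ₂ · sin²(Δλ/2) = 0.037961.
c = 2·atan2(√a, √(1−a)) = 0.39218 rad → d = 6371·c ≈ 2498.57 km.

2499 km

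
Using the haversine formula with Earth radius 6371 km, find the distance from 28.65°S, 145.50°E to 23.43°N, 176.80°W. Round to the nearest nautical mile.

Δλ = -176.80 − 145.50 = -322.30°; wrapped into (−180°, 180°]: 37.70°.
Δφ = 23.43 − -28.65 = 52.08°.
a = sin²(Δφ/2) + cos φ₁ · cos φ₂ · sin²(Δλ/2) = 0.276774.
c = 2·atan2(√a, √(1−a)) = 1.10800 rad → d = 6371·c ≈ 7059.07 km ≈ 3811.59 nmi.

3812 nmi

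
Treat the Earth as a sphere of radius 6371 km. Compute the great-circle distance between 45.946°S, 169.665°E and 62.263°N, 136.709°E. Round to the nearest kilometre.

Δλ = 136.709 − 169.665 = -32.956°.
Δφ = 62.263 − -45.946 = 108.209°.
a = sin²(Δφ/2) + cos φ₁ · cos φ₂ · sin²(Δλ/2) = 0.682279.
c = 2·atan2(√a, √(1−a)) = 1.94395 rad → d = 6371·c ≈ 12384.93 km.

12385 km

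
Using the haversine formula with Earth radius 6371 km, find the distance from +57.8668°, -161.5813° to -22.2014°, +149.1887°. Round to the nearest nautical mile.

Δλ = 149.1887 − -161.5813 = 310.7700°; wrapped into (−180°, 180°]: -49.2300°.
Δφ = -22.2014 − 57.8668 = -80.0682°.
a = sin²(Δφ/2) + cos φ₁ · cos φ₂ · sin²(Δλ/2) = 0.499197.
c = 2·atan2(√a, √(1−a)) = 1.56919 rad → d = 6371·c ≈ 9997.31 km ≈ 5398.12 nmi.

5398 nmi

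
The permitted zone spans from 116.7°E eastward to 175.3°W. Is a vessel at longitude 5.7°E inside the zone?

Band width going east from +116.7° to -175.3°: ((-175.3 − 116.7) mod 360) = 68.0°.
Offset of +5.7° east of the west edge: ((5.7 − 116.7) mod 360) = 249.0°.
249.0° > 68.0° ⇒ outside.

No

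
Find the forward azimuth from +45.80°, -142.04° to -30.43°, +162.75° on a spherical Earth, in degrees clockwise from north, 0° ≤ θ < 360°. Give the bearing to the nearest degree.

Δλ = 162.75 − -142.04 = 304.79°; wrapped into (−180°, 180°]: -55.21°.
θ = atan2( sin Δλ · cos φ₂ , cos φ₁ · sin φ₂ − sin φ₁ · cos φ₂ · cos Δλ )
  = atan2(-0.70812, -0.70580) = -134.906° → normalised to [0°, 360°): 225.094°.

225°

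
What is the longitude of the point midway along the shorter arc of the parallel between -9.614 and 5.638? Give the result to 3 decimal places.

-1.988°

Signed shortest Δλ from -9.614° to +5.638° is +15.252°.
Midpoint longitude = -9.614° + (+15.252°)/2 = -9.614° + 7.626° = -1.988°.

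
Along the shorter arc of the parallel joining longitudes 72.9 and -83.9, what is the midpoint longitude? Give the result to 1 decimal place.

Signed shortest Δλ from +72.9° to -83.9° is -156.8°.
Midpoint longitude = +72.9° + (-156.8°)/2 = +72.9° − 78.4° = -5.5°.

-5.5°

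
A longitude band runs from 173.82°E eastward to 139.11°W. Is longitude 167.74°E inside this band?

No

Band width going east from +173.82° to -139.11°: ((-139.11 − 173.82) mod 360) = 47.07°.
Offset of +167.74° east of the west edge: ((167.74 − 173.82) mod 360) = 353.92°.
353.92° > 47.07° ⇒ outside.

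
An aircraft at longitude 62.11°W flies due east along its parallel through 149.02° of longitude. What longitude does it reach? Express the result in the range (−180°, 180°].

86.91°E

Start at -62.11°; shift +149.02° → +86.91°.
+86.91° already lies in (−180°, 180°].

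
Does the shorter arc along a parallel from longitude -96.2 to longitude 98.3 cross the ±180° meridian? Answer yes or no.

Yes

Naïve |98.3 − -96.2| = 194.5° > 180°, so the shorter arc goes the other way round — across 180°.
Signed shortest Δλ = ((98.3 − -96.2 + 180) mod 360) − 180 = -165.5°.
Going west by 165.5° from -96.2° passes through 180° before reaching +98.3°.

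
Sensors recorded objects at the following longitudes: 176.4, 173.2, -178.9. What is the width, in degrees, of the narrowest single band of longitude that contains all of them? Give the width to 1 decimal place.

Sort the longitudes: -178.9°, +173.2°, +176.4°.
Eastward gaps between consecutive values (wrapping around): 352.1°, 3.2°, 4.7°.
Largest gap = 352.1° ⇒ minimal covering band is its complement: 360° − 352.1° = 7.9°.
Band runs from +173.2° eastward to -178.9°, crossing the antimeridian.

7.9°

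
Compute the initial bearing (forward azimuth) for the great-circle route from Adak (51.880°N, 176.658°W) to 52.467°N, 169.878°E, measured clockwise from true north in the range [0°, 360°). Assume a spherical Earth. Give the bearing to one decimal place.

279.4°

Δλ = 169.878 − -176.658 = 346.536°; wrapped into (−180°, 180°]: -13.464°.
θ = atan2( sin Δλ · cos φ₂ , cos φ₁ · sin φ₂ − sin φ₁ · cos φ₂ · cos Δλ )
  = atan2(-0.14185, 0.02342) = -80.626° → normalised to [0°, 360°): 279.374°.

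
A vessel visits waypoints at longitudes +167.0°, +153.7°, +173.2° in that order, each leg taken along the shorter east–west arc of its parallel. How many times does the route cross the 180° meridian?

0

Leg 1: +167.0° → +153.7°, shortest Δλ = -13.3° (west) — does not cross 180°.
Leg 2: +153.7° → +173.2°, shortest Δλ = 19.5° (east) — does not cross 180°.
Total crossings: 0.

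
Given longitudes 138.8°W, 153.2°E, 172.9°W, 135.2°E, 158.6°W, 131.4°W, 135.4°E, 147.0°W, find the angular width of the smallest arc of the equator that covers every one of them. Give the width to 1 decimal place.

Sort the longitudes: -172.9°, -158.6°, -147.0°, -138.8°, -131.4°, +135.2°, +135.4°, +153.2°.
Eastward gaps between consecutive values (wrapping around): 14.3°, 11.6°, 8.2°, 7.4°, 266.6°, 0.2°, 17.8°, 33.9°.
Largest gap = 266.6° ⇒ minimal covering band is its complement: 360° − 266.6° = 93.4°.
Band runs from +135.2° eastward to -131.4°, crossing the antimeridian.

93.4°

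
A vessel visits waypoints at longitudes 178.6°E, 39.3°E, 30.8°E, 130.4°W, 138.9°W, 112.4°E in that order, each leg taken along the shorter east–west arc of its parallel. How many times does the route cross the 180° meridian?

Leg 1: +178.6° → +39.3°, shortest Δλ = -139.3° (west) — does not cross 180°.
Leg 2: +39.3° → +30.8°, shortest Δλ = -8.5° (west) — does not cross 180°.
Leg 3: +30.8° → -130.4°, shortest Δλ = -161.2° (west) — does not cross 180°.
Leg 4: -130.4° → -138.9°, shortest Δλ = -8.5° (west) — does not cross 180°.
Leg 5: -138.9° → +112.4°, shortest Δλ = -108.7° (west) — crosses 180°.
Total crossings: 1.

1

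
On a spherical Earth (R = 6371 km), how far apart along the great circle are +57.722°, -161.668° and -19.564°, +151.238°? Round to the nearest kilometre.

Δλ = 151.238 − -161.668 = 312.906°; wrapped into (−180°, 180°]: -47.094°.
Δφ = -19.564 − 57.722 = -77.286°.
a = sin²(Δφ/2) + cos φ₁ · cos φ₂ · sin²(Δλ/2) = 0.470269.
c = 2·atan2(√a, √(1−a)) = 1.51130 rad → d = 6371·c ≈ 9628.48 km.

9628 km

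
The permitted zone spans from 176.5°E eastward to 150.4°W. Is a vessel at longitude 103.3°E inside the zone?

Band width going east from +176.5° to -150.4°: ((-150.4 − 176.5) mod 360) = 33.1°.
Offset of +103.3° east of the west edge: ((103.3 − 176.5) mod 360) = 286.8°.
286.8° > 33.1° ⇒ outside.

No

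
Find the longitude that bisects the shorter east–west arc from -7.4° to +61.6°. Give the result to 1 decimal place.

+27.1°

Signed shortest Δλ from -7.4° to +61.6° is +69.0°.
Midpoint longitude = -7.4° + (+69.0°)/2 = -7.4° + 34.5° = +27.1°.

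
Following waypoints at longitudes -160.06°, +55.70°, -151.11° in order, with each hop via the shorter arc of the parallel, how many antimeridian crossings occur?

Leg 1: -160.06° → +55.70°, shortest Δλ = -144.24° (west) — crosses 180°.
Leg 2: +55.70° → -151.11°, shortest Δλ = 153.19° (east) — crosses 180°.
Total crossings: 2.

2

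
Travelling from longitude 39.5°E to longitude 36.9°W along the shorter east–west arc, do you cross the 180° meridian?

No

Signed shortest Δλ = ((-36.9 − 39.5 + 180) mod 360) − 180 = -76.4°.
Going west by 76.4° from +39.5° reaches -36.9° without touching 180°.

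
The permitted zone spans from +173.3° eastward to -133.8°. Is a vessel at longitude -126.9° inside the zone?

Band width going east from +173.3° to -133.8°: ((-133.8 − 173.3) mod 360) = 52.9°.
Offset of -126.9° east of the west edge: ((-126.9 − 173.3) mod 360) = 59.8°.
59.8° > 52.9° ⇒ outside.

No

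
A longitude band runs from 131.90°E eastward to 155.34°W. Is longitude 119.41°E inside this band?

No

Band width going east from +131.90° to -155.34°: ((-155.34 − 131.90) mod 360) = 72.76°.
Offset of +119.41° east of the west edge: ((119.41 − 131.90) mod 360) = 347.51°.
347.51° > 72.76° ⇒ outside.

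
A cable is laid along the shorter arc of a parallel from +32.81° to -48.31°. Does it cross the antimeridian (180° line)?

No

Signed shortest Δλ = ((-48.31 − 32.81 + 180) mod 360) − 180 = -81.12°.
Going west by 81.12° from +32.81° reaches -48.31° without touching 180°.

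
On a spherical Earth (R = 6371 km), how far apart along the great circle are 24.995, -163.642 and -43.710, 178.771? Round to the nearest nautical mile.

4237 nmi

Δλ = 178.771 − -163.642 = 342.413°; wrapped into (−180°, 180°]: -17.587°.
Δφ = -43.710 − 24.995 = -68.705°.
a = sin²(Δφ/2) + cos φ₁ · cos φ₂ · sin²(Δλ/2) = 0.333726.
c = 2·atan2(√a, √(1−a)) = 1.23179 rad → d = 6371·c ≈ 7847.75 km ≈ 4237.45 nmi.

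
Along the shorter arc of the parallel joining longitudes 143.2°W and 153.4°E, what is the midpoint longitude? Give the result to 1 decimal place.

174.9°W

Signed shortest Δλ from -143.2° to +153.4° is -63.4°.
Midpoint longitude = -143.2° + (-63.4°)/2 = -143.2° − 31.7° = -174.9°.
(The naïve average (-143.2 + +153.4)/2 = 5.1° is on the wrong side of the globe.)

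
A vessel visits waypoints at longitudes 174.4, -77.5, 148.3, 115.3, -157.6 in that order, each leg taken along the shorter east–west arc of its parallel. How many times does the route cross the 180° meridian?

Leg 1: +174.4° → -77.5°, shortest Δλ = 108.1° (east) — crosses 180°.
Leg 2: -77.5° → +148.3°, shortest Δλ = -134.2° (west) — crosses 180°.
Leg 3: +148.3° → +115.3°, shortest Δλ = -33.0° (west) — does not cross 180°.
Leg 4: +115.3° → -157.6°, shortest Δλ = 87.1° (east) — crosses 180°.
Total crossings: 3.

3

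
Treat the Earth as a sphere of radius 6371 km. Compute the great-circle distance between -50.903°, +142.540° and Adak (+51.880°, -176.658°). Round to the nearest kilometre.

Δλ = -176.658 − 142.540 = -319.198°; wrapped into (−180°, 180°]: 40.802°.
Δφ = 51.880 − -50.903 = 102.783°.
a = sin²(Δφ/2) + cos φ₁ · cos φ₂ · sin²(Δλ/2) = 0.657935.
c = 2·atan2(√a, √(1−a)) = 1.89217 rad → d = 6371·c ≈ 12055.01 km.

12055 km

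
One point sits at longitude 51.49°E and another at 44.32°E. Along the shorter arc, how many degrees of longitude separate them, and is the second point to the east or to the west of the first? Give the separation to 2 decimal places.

7.17° west

Raw difference: 44.32 − 51.49 = -7.17°.
Normalise into (−180°, 180°]: -7.17° stays -7.17°.
Negative ⇒ the second point lies to the west; separation 7.17°.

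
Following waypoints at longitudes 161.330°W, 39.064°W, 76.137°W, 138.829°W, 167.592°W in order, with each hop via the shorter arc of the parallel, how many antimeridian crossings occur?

Leg 1: -161.330° → -39.064°, shortest Δλ = 122.266° (east) — does not cross 180°.
Leg 2: -39.064° → -76.137°, shortest Δλ = -37.073° (west) — does not cross 180°.
Leg 3: -76.137° → -138.829°, shortest Δλ = -62.692° (west) — does not cross 180°.
Leg 4: -138.829° → -167.592°, shortest Δλ = -28.763° (west) — does not cross 180°.
Total crossings: 0.

0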